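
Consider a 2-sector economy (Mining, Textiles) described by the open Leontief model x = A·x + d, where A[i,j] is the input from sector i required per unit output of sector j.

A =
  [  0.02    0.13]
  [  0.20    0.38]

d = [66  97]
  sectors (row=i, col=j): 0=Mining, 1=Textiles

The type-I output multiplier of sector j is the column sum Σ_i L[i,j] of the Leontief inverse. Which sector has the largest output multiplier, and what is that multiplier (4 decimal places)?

Textiles (1.9085)

Form M = I − A:
  [  0.98   -0.13]
  [ -0.20    0.62]
Leontief inverse L = M⁻¹:
  [  1.0660    0.2235]
  [  0.3439    1.6850]
Total output x = L · d:
  x_0 = 1.0660·66 + 0.2235·97 = 92.0392
  x_1 = 0.3439·66 + 1.6850·97 = 186.1417
Output multipliers (column sums of L):
  Mining: 1.4099
  Textiles: 1.9085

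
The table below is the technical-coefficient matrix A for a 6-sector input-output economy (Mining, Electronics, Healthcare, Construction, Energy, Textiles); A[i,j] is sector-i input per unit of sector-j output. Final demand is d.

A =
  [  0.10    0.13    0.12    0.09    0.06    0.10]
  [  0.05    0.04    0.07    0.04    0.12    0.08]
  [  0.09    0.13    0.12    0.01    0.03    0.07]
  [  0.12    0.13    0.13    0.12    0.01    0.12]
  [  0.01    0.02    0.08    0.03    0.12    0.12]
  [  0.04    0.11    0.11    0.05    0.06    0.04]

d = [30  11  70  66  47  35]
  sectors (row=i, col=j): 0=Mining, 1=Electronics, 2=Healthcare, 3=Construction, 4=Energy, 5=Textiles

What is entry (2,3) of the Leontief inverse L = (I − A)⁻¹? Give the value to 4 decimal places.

L[2,3] = 0.0489

Form M = I − A:
  [  0.90   -0.13   -0.12   -0.09   -0.06   -0.10]
  [ -0.05    0.96   -0.07   -0.04   -0.12   -0.08]
  [ -0.09   -0.13    0.88   -0.01   -0.03   -0.07]
  [ -0.12   -0.13   -0.13    0.88   -0.01   -0.12]
  [ -0.01   -0.02   -0.08   -0.03    0.88   -0.12]
  [ -0.04   -0.11   -0.11   -0.05   -0.06    0.96]
Leontief inverse L = M⁻¹:
  [  1.1783    0.2374    0.2385    0.1498    0.1359    0.1956]
  [  0.0943    1.1044    0.1455    0.0755    0.1726    0.1435]
  [  0.1457    0.2072    1.2052    0.0489    0.0892    0.1376]
  [  0.2090    0.2513    0.2593    1.1876    0.0859    0.2208]
  [  0.0482    0.0795    0.1500    0.0601    1.1683    0.1761]
  [  0.0905    0.1782    0.1876    0.0861    0.1132    1.1045]
Total output x = L · d:
  x_0 = 1.1783·30 + 0.2374·11 + 0.2385·70 + 0.1498·66 + 0.1359·47 + 0.1956·35 = 77.7722
  x_1 = 0.0943·30 + 1.1044·11 + 0.1455·70 + 0.0755·66 + 0.1726·47 + 0.1435·35 = 43.2815
  x_2 = 0.1457·30 + 0.2072·11 + 1.2052·70 + 0.0489·66 + 0.0892·47 + 0.1376·35 = 103.2477
  x_3 = 0.2090·30 + 0.2513·11 + 0.2593·70 + 1.1876·66 + 0.0859·47 + 0.2208·35 = 117.3364
  x_4 = 0.0482·30 + 0.0795·11 + 0.1500·70 + 0.0601·66 + 1.1683·47 + 0.1761·35 = 77.8628
  x_5 = 0.0905·30 + 0.1782·11 + 0.1876·70 + 0.0861·66 + 0.1132·47 + 1.1045·35 = 67.4663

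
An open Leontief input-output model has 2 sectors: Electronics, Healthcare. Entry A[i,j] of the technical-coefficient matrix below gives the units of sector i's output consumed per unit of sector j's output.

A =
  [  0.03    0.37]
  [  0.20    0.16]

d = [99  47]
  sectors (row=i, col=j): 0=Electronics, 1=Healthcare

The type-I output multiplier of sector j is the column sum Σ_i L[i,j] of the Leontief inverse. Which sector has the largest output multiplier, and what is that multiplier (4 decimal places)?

Healthcare (1.8089)

Form M = I − A:
  [  0.97   -0.37]
  [ -0.20    0.84]
Leontief inverse L = M⁻¹:
  [  1.1339    0.4995]
  [  0.2700    1.3094]
Total output x = L · d:
  x_0 = 1.1339·99 + 0.4995·47 = 135.7316
  x_1 = 0.2700·99 + 1.3094·47 = 88.2694
Output multipliers (column sums of L):
  Electronics: 1.4039
  Healthcare: 1.8089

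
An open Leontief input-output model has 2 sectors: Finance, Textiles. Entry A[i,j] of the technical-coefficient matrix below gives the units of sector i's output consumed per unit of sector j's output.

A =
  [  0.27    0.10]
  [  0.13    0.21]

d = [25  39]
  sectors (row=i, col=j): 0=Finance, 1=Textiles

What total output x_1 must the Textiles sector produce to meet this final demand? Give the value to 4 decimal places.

56.2711

Form M = I − A:
  [  0.73   -0.10]
  [ -0.13    0.79]
Leontief inverse L = M⁻¹:
  [  1.4015    0.1774]
  [  0.2306    1.2950]
Total output x = L · d:
  x_0 = 1.4015·25 + 0.1774·39 = 41.9549
  x_1 = 0.2306·25 + 1.2950·39 = 56.2711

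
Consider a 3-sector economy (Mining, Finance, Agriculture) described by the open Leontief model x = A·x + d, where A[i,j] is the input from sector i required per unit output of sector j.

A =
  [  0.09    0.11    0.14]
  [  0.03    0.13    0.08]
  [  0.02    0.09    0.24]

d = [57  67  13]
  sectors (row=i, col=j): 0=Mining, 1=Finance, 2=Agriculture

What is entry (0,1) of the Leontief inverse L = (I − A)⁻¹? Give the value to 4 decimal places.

L[0,1] = 0.1631

Form M = I − A:
  [  0.91   -0.11   -0.14]
  [ -0.03    0.87   -0.08]
  [ -0.02   -0.09    0.76]
Leontief inverse L = M⁻¹:
  [  1.1091    0.1631    0.2215]
  [  0.0414    1.1682    0.1306]
  [  0.0341    0.1426    1.3371]
Total output x = L · d:
  x_0 = 1.1091·57 + 0.1631·67 + 0.2215·13 = 77.0318
  x_1 = 0.0414·57 + 1.1682·67 + 0.1306·13 = 82.3235
  x_2 = 0.0341·57 + 0.1426·67 + 1.3371·13 = 28.8813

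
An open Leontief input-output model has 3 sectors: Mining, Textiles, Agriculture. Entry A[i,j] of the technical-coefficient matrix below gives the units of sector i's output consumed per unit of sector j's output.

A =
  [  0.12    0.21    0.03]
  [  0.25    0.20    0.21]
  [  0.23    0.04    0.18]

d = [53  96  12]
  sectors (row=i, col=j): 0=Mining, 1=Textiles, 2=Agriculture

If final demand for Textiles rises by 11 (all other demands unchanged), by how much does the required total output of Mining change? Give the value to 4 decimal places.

Form M = I − A:
  [  0.88   -0.21   -0.03]
  [ -0.25    0.80   -0.21]
  [ -0.23   -0.04    0.82]
Leontief inverse L = M⁻¹:
  [  1.2676    0.3394    0.1333]
  [  0.4958    1.3990    0.3764]
  [  0.3797    0.1634    1.2753]
Total output x = L · d:
  x_0 = 1.2676·53 + 0.3394·96 + 0.1333·12 = 101.3680
  x_1 = 0.4958·53 + 1.3990·96 + 0.3764·12 = 165.0966
  x_2 = 0.3797·53 + 0.1634·96 + 1.2753·12 = 51.1201
Δx_0 = L[0,1] · Δd_1 = 0.3394 · 11 = 3.7336

3.7336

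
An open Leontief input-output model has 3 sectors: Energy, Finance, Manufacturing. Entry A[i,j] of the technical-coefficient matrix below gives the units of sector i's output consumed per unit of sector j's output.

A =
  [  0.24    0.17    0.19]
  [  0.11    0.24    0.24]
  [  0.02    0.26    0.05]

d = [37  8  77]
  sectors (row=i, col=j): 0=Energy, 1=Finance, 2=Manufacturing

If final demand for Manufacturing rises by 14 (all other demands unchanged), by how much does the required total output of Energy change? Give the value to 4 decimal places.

5.4655

Form M = I − A:
  [  0.76   -0.17   -0.19]
  [ -0.11    0.76   -0.24]
  [ -0.02   -0.26    0.95]
Leontief inverse L = M⁻¹:
  [  1.3904    0.4446    0.3904]
  [  0.2304    1.5139    0.4285]
  [  0.0923    0.4237    1.1781]
Total output x = L · d:
  x_0 = 1.3904·37 + 0.4446·8 + 0.3904·77 = 85.0620
  x_1 = 0.2304·37 + 1.5139·8 + 0.4285·77 = 53.6344
  x_2 = 0.0923·37 + 0.4237·8 + 1.1781·77 = 97.5223
Δx_0 = L[0,2] · Δd_2 = 0.3904 · 14 = 5.4655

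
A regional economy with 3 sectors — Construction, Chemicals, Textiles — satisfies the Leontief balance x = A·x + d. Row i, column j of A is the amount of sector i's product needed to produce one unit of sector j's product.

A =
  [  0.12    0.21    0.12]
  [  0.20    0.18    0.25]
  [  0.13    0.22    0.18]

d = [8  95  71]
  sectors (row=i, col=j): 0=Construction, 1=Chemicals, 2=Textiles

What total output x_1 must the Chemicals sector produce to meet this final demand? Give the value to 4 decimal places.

Form M = I − A:
  [  0.88   -0.21   -0.12]
  [ -0.20    0.82   -0.25]
  [ -0.13   -0.22    0.82]
Leontief inverse L = M⁻¹:
  [  1.2757    0.4104    0.3118]
  [  0.4060    1.4588    0.5042]
  [  0.3112    0.4564    1.4042]
Total output x = L · d:
  x_0 = 1.2757·8 + 0.4104·95 + 0.3118·71 = 71.3262
  x_1 = 0.4060·8 + 1.4588·95 + 0.5042·71 = 177.6249
  x_2 = 0.3112·8 + 0.4564·95 + 1.4042·71 = 145.5486

177.6249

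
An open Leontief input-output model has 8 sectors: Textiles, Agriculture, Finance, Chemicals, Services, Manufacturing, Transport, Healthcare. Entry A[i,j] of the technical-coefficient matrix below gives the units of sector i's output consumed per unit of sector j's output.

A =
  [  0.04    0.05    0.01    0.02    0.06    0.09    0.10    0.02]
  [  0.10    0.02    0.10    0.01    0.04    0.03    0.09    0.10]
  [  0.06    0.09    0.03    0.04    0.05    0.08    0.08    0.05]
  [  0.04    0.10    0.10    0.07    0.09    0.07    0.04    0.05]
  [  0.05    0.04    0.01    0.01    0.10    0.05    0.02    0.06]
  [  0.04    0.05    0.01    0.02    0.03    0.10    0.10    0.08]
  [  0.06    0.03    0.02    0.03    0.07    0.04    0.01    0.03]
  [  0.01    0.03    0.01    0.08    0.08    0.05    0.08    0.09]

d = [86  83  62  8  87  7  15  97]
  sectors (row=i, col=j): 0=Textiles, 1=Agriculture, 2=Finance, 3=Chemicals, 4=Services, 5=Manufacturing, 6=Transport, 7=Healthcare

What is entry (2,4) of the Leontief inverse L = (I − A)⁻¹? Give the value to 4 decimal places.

L[2,4] = 0.1015

Form M = I − A:
  [  0.96   -0.05   -0.01   -0.02   -0.06   -0.09   -0.10   -0.02]
  [ -0.10    0.98   -0.10   -0.01   -0.04   -0.03   -0.09   -0.10]
  [ -0.06   -0.09    0.97   -0.04   -0.05   -0.08   -0.08   -0.05]
  [ -0.04   -0.10   -0.10    0.93   -0.09   -0.07   -0.04   -0.05]
  [ -0.05   -0.04   -0.01   -0.01    0.90   -0.05   -0.02   -0.06]
  [ -0.04   -0.05   -0.01   -0.02   -0.03    0.90   -0.10   -0.08]
  [ -0.06   -0.03   -0.02   -0.03   -0.07   -0.04    0.99   -0.03]
  [ -0.01   -0.03   -0.01   -0.08   -0.08   -0.05   -0.08    0.91]
Leontief inverse L = M⁻¹:
  [  1.0732    0.0782    0.0290    0.0386    0.1009    0.1306    0.1394    0.0586]
  [  0.1384    1.0596    0.1210    0.0396    0.0940    0.0828    0.1438    0.1465]
  [  0.1022    0.1271    1.0581    0.0659    0.1015    0.1308    0.1334    0.1006]
  [  0.0910    0.1491    0.1361    1.1021    0.1528    0.1312    0.1036    0.1114]
  [  0.0768    0.0645    0.0251    0.0276    1.1390    0.0853    0.0562    0.0961]
  [  0.0743    0.0810    0.0306    0.0447    0.0754    1.1451    0.1464    0.1251]
  [  0.0838    0.0537    0.0350    0.0453    0.1032    0.0722    1.0423    0.0597]
  [  0.0437    0.0651    0.0349    0.1082    0.1321    0.0939    0.1215    1.1359]
Total output x = L · d:
  x_0 = 1.0732·86 + 0.0782·83 + 0.0290·62 + 0.0386·8 + 0.1009·87 + 0.1306·7 + 0.1394·15 + 0.0586·97 = 118.3636
  x_1 = 0.1384·86 + 1.0596·83 + 0.1210·62 + 0.0396·8 + 0.0940·87 + 0.0828·7 + 0.1438·15 + 0.1465·97 = 132.7962
  x_2 = 0.1022·86 + 0.1271·83 + 1.0581·62 + 0.0659·8 + 0.1015·87 + 0.1308·7 + 0.1334·15 + 0.1006·97 = 106.9723
  x_3 = 0.0910·86 + 0.1491·83 + 0.1361·62 + 1.1021·8 + 0.1528·87 + 0.1312·7 + 0.1036·15 + 0.1114·97 = 64.0388
  x_4 = 0.0768·86 + 0.0645·83 + 0.0251·62 + 0.0276·8 + 1.1390·87 + 0.0853·7 + 0.0562·15 + 0.0961·97 = 123.5964
  x_5 = 0.0743·86 + 0.0810·83 + 0.0306·62 + 0.0447·8 + 0.0754·87 + 1.1451·7 + 0.1464·15 + 0.1251·97 = 44.2790
  x_6 = 0.0838·86 + 0.0537·83 + 0.0350·62 + 0.0453·8 + 0.1032·87 + 0.0722·7 + 1.0423·15 + 0.0597·97 = 45.1106
  x_7 = 0.0437·86 + 0.0651·83 + 0.0349·62 + 0.1082·8 + 0.1321·87 + 0.0939·7 + 0.1215·15 + 1.1359·97 = 136.3416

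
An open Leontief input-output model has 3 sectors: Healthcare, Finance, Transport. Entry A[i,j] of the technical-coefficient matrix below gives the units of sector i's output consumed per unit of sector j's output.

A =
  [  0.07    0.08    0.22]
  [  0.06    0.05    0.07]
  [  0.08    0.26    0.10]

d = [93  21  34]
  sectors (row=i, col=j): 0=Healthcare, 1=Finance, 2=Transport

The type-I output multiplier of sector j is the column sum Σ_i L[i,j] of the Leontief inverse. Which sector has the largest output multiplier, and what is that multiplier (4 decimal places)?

Form M = I − A:
  [  0.93   -0.08   -0.22]
  [ -0.06    0.95   -0.07]
  [ -0.08   -0.26    0.90]
Leontief inverse L = M⁻¹:
  [  1.1108    0.1715    0.2849]
  [  0.0791    1.0877    0.1039]
  [  0.1216    0.3295    1.1665]
Total output x = L · d:
  x_0 = 1.1108·93 + 0.1715·21 + 0.2849·34 = 116.5957
  x_1 = 0.0791·93 + 1.0877·21 + 0.1039·34 = 33.7346
  x_2 = 0.1216·93 + 0.3295·21 + 1.1665·34 = 57.8874
Output multipliers (column sums of L):
  Healthcare: 1.3116
  Finance: 1.5887
  Transport: 1.5553

Finance (1.5887)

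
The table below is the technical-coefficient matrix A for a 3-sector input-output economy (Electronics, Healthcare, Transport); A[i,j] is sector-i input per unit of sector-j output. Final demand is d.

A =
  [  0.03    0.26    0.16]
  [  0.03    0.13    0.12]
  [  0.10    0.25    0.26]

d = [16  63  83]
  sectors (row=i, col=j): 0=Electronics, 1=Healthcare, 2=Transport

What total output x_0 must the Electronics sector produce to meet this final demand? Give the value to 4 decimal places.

Form M = I − A:
  [  0.97   -0.26   -0.16]
  [ -0.03    0.87   -0.12]
  [ -0.10   -0.25    0.74]
Leontief inverse L = M⁻¹:
  [  1.0743    0.4067    0.2982]
  [  0.0599    1.2283    0.2121]
  [  0.1654    0.4699    1.4633]
Total output x = L · d:
  x_0 = 1.0743·16 + 0.4067·63 + 0.2982·83 = 67.5656
  x_1 = 0.0599·16 + 1.2283·63 + 0.2121·83 = 95.9445
  x_2 = 0.1654·16 + 0.4699·63 + 1.4633·83 = 153.7063

67.5656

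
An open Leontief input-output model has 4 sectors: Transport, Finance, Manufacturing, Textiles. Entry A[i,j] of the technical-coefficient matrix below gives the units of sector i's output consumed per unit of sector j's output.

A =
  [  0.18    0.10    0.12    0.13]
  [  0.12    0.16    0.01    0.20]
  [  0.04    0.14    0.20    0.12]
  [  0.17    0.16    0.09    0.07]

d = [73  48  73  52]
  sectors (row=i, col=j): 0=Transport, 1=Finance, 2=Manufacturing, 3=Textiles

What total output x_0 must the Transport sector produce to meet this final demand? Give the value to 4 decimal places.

139.2386

Form M = I − A:
  [  0.82   -0.10   -0.12   -0.13]
  [ -0.12    0.84   -0.01   -0.20]
  [ -0.04   -0.14    0.80   -0.12]
  [ -0.17   -0.16   -0.09    0.93]
Leontief inverse L = M⁻¹:
  [  1.3225    0.2471    0.2316    0.2679]
  [  0.2628    1.2997    0.0926    0.3282]
  [  0.1574    0.2842    1.3055    0.2516]
  [  0.3022    0.2963    0.1846    1.2050]
Total output x = L · d:
  x_0 = 1.3225·73 + 0.2471·48 + 0.2316·73 + 0.2679·52 = 139.2386
  x_1 = 0.2628·73 + 1.2997·48 + 0.0926·73 + 0.3282·52 = 105.3900
  x_2 = 0.1574·73 + 0.2842·48 + 1.3055·73 + 0.2516·52 = 133.5180
  x_3 = 0.3022·73 + 0.2963·48 + 0.1846·73 + 1.2050·52 = 112.4189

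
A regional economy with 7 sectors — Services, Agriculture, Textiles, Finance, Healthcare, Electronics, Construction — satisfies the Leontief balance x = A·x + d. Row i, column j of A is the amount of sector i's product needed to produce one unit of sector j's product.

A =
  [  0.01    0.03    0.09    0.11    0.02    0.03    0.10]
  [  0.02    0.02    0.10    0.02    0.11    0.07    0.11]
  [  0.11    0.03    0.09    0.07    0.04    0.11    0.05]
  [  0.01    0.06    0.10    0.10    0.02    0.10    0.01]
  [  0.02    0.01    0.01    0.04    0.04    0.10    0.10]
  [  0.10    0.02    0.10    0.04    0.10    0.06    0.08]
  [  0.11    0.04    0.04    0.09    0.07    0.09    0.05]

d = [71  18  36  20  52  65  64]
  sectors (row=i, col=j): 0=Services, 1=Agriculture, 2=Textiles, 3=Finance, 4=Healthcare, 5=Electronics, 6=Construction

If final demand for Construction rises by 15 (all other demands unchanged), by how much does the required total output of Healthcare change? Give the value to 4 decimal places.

2.0773

Form M = I − A:
  [  0.99   -0.03   -0.09   -0.11   -0.02   -0.03   -0.10]
  [ -0.02    0.98   -0.10   -0.02   -0.11   -0.07   -0.11]
  [ -0.11   -0.03    0.91   -0.07   -0.04   -0.11   -0.05]
  [ -0.01   -0.06   -0.10    0.90   -0.02   -0.10   -0.01]
  [ -0.02   -0.01   -0.01   -0.04    0.96   -0.10   -0.10]
  [ -0.10   -0.02   -0.10   -0.04   -0.10    0.94   -0.08]
  [ -0.11   -0.04   -0.04   -0.09   -0.07   -0.09    0.95]
Leontief inverse L = M⁻¹:
  [  1.0550    0.0549    0.1450    0.1621    0.0575    0.0915    0.1405]
  [  0.0745    1.0431    0.1543    0.0739    0.1555    0.1384    0.1655]
  [  0.1639    0.0579    1.1619    0.1347    0.0881    0.1798    0.1109]
  [  0.0550    0.0831    0.1615    1.1478    0.0622    0.1609    0.0561]
  [  0.0590    0.0279    0.0517    0.0800    1.0752    0.1462    0.1385]
  [  0.1532    0.0464    0.1638    0.1034    0.1457    1.1314    0.1418]
  [  0.1563    0.0670    0.1068    0.1520    0.1158    0.1572    1.1095]
Total output x = L · d:
  x_0 = 1.0550·71 + 0.0549·18 + 0.1450·36 + 0.1621·20 + 0.0575·52 + 0.0915·65 + 0.1405·64 = 102.2852
  x_1 = 0.0745·71 + 1.0431·18 + 0.1543·36 + 0.0739·20 + 0.1555·52 + 0.1384·65 + 0.1655·64 = 58.7728
  x_2 = 0.1639·71 + 0.0579·18 + 1.1619·36 + 0.1347·20 + 0.0881·52 + 0.1798·65 + 0.1109·64 = 80.5719
  x_3 = 0.0550·71 + 0.0831·18 + 0.1615·36 + 1.1478·20 + 0.0622·52 + 0.1609·65 + 0.0561·64 = 51.4512
  x_4 = 0.0590·71 + 0.0279·18 + 0.0517·36 + 0.0800·20 + 1.0752·52 + 0.1462·65 + 0.1385·64 = 82.4246
  x_5 = 0.1532·71 + 0.0464·18 + 0.1638·36 + 0.1034·20 + 0.1457·52 + 1.1314·65 + 0.1418·64 = 109.8686
  x_6 = 0.1563·71 + 0.0670·18 + 0.1068·36 + 0.1520·20 + 0.1158·52 + 0.1572·65 + 1.1095·64 = 106.4354
Δx_4 = L[4,6] · Δd_6 = 0.1385 · 15 = 2.0773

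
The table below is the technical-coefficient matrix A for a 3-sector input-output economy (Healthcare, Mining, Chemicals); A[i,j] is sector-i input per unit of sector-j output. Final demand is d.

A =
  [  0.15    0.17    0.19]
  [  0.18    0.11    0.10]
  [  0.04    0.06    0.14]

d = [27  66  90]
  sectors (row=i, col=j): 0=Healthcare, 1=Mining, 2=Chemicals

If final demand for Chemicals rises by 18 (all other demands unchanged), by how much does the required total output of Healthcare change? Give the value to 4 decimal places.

Form M = I − A:
  [  0.85   -0.17   -0.19]
  [ -0.18    0.89   -0.10]
  [ -0.04   -0.06    0.86]
Leontief inverse L = M⁻¹:
  [  1.2456    0.2585    0.3052]
  [  0.2605    1.1865    0.1955]
  [  0.0761    0.0948    1.1906]
Total output x = L · d:
  x_0 = 1.2456·27 + 0.2585·66 + 0.3052·90 = 78.1632
  x_1 = 0.2605·27 + 1.1865·66 + 0.1955·90 = 102.9396
  x_2 = 0.0761·27 + 0.0948·66 + 1.1906·90 = 115.4685
Δx_0 = L[0,2] · Δd_2 = 0.3052 · 18 = 5.4944

5.4944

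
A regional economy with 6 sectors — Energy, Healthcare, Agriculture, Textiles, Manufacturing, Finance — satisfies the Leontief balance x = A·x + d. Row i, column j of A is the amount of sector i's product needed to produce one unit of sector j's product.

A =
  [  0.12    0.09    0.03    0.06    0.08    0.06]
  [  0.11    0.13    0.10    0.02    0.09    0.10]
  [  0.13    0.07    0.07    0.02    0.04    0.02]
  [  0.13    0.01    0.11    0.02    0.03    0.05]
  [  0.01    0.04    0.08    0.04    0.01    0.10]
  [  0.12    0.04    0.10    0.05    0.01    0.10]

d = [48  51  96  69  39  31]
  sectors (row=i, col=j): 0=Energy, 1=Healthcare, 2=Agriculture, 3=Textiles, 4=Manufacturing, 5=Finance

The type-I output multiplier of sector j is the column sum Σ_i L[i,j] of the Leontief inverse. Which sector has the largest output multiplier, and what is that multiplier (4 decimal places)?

Form M = I − A:
  [  0.88   -0.09   -0.03   -0.06   -0.08   -0.06]
  [ -0.11    0.87   -0.10   -0.02   -0.09   -0.10]
  [ -0.13   -0.07    0.93   -0.02   -0.04   -0.02]
  [ -0.13   -0.01   -0.11    0.98   -0.03   -0.05]
  [ -0.01   -0.04   -0.08   -0.04    0.99   -0.10]
  [ -0.12   -0.04   -0.10   -0.05   -0.01    0.90]
Leontief inverse L = M⁻¹:
  [  1.1972    0.1426    0.0869    0.0887    0.1171    0.1155]
  [  0.2081    1.1995    0.1721    0.0549    0.1362    0.1692]
  [  0.1943    0.1162    1.1120    0.0431    0.0731    0.0611]
  [  0.1950    0.0509    0.1495    1.0433    0.0589    0.0865]
  [  0.0645    0.0703    0.1191    0.0566    1.0296    0.1323]
  [  0.2020    0.0888    0.1524    0.0776    0.0445    1.1471]
Total output x = L · d:
  x_0 = 1.1972·48 + 0.1426·51 + 0.0869·96 + 0.0887·69 + 0.1171·39 + 0.1155·31 = 87.3448
  x_1 = 0.2081·48 + 1.1995·51 + 0.1721·96 + 0.0549·69 + 0.1362·39 + 0.1692·31 = 102.0253
  x_2 = 0.1943·48 + 0.1162·51 + 1.1120·96 + 0.0431·69 + 0.0731·39 + 0.0611·31 = 129.7241
  x_3 = 0.1950·48 + 0.0509·51 + 0.1495·96 + 1.0433·69 + 0.0589·39 + 0.0865·31 = 103.2742
  x_4 = 0.0645·48 + 0.0703·51 + 0.1191·96 + 0.0566·69 + 1.0296·39 + 0.1323·31 = 66.2774
  x_5 = 0.2020·48 + 0.0888·51 + 0.1524·96 + 0.0776·69 + 0.0445·39 + 1.1471·31 = 71.5125
Output multipliers (column sums of L):
  Energy: 2.0611
  Healthcare: 1.6683
  Agriculture: 1.7921
  Textiles: 1.3641
  Manufacturing: 1.4594
  Finance: 1.7116

Energy (2.0611)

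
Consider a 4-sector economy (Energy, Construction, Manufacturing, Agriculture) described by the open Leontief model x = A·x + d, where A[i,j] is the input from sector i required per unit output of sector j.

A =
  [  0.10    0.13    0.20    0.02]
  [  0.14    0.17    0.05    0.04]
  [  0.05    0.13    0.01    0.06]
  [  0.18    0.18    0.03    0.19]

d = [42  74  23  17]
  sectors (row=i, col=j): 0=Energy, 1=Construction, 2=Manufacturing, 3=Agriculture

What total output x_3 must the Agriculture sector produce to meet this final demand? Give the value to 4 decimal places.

Form M = I − A:
  [  0.90   -0.13   -0.20   -0.02]
  [ -0.14    0.83   -0.05   -0.04]
  [ -0.05   -0.13    0.99   -0.06]
  [ -0.18   -0.18   -0.03    0.81]
Leontief inverse L = M⁻¹:
  [  1.1736    0.2359    0.2508    0.0592]
  [  0.2195    1.2732    0.1110    0.0765]
  [  0.1071    0.1999    1.0446    0.0899]
  [  0.3135    0.3428    0.1191    1.2681]
Total output x = L · d:
  x_0 = 1.1736·42 + 0.2359·74 + 0.2508·23 + 0.0592·17 = 73.5248
  x_1 = 0.2195·42 + 1.2732·74 + 0.1110·23 + 0.0765·17 = 107.2876
  x_2 = 0.1071·42 + 0.1999·74 + 1.0446·23 + 0.0899·17 = 44.8418
  x_3 = 0.3135·42 + 0.3428·74 + 0.1191·23 + 1.2681·17 = 62.8290

62.8290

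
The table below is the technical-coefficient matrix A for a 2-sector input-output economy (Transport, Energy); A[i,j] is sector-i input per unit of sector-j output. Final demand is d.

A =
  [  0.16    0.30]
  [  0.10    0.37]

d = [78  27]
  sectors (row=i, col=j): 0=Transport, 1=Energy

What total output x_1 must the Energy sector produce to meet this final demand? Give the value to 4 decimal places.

Form M = I − A:
  [  0.84   -0.30]
  [ -0.10    0.63]
Leontief inverse L = M⁻¹:
  [  1.2620    0.6010]
  [  0.2003    1.6827]
Total output x = L · d:
  x_0 = 1.2620·78 + 0.6010·27 = 114.6635
  x_1 = 0.2003·78 + 1.6827·27 = 61.0577

61.0577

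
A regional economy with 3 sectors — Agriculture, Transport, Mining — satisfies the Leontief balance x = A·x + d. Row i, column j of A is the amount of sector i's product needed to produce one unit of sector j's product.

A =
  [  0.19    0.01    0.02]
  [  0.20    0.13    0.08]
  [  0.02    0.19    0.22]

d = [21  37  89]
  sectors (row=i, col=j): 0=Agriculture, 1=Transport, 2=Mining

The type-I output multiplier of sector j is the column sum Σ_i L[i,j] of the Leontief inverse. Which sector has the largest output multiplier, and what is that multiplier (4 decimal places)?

Form M = I − A:
  [  0.81   -0.01   -0.02]
  [ -0.20    0.87   -0.08]
  [ -0.02   -0.19    0.78]
Leontief inverse L = M⁻¹:
  [  1.2408    0.0217    0.0340]
  [  0.2948    1.1809    0.1287]
  [  0.1036    0.2882    1.3143]
Total output x = L · d:
  x_0 = 1.2408·21 + 0.0217·37 + 0.0340·89 = 29.8883
  x_1 = 0.2948·21 + 1.1809·37 + 0.1287·89 = 61.3362
  x_2 = 0.1036·21 + 0.2882·37 + 1.3143·89 = 129.8098
Output multipliers (column sums of L):
  Agriculture: 1.6391
  Transport: 1.4908
  Mining: 1.4770

Agriculture (1.6391)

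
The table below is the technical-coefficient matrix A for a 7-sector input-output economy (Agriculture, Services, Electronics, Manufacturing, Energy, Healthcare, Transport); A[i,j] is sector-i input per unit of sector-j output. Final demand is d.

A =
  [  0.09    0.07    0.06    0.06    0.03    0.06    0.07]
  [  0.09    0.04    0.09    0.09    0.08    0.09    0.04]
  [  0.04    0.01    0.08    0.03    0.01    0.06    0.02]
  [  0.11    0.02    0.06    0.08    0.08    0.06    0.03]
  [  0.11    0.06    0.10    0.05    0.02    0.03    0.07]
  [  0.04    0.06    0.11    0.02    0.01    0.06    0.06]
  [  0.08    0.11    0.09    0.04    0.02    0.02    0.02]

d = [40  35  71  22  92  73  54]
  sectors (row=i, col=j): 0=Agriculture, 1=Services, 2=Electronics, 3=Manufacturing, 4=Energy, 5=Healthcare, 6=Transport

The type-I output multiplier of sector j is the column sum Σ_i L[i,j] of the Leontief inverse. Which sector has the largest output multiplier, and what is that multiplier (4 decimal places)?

Electronics (1.9712)

Form M = I − A:
  [  0.91   -0.07   -0.06   -0.06   -0.03   -0.06   -0.07]
  [ -0.09    0.96   -0.09   -0.09   -0.08   -0.09   -0.04]
  [ -0.04   -0.01    0.92   -0.03   -0.01   -0.06   -0.02]
  [ -0.11   -0.02   -0.06    0.92   -0.08   -0.06   -0.03]
  [ -0.11   -0.06   -0.10   -0.05    0.98   -0.03   -0.07]
  [ -0.04   -0.06   -0.11   -0.02   -0.01    0.94   -0.06]
  [ -0.08   -0.11   -0.09   -0.04   -0.02   -0.02    0.98]
Leontief inverse L = M⁻¹:
  [  1.1472    0.1085    0.1202    0.0991    0.0564    0.1016    0.1021]
  [  0.1563    1.0819    0.1607    0.1336    0.1087    0.1375    0.0789]
  [  0.0669    0.0282    1.1130    0.0480    0.0212    0.0825    0.0367]
  [  0.1688    0.0570    0.1191    1.1181    0.1046    0.0999    0.0646]
  [  0.1655    0.0968    0.1579    0.0881    1.0450    0.0710    0.1007]
  [  0.0802    0.0881    0.1589    0.0479    0.0280    1.0932    0.0830]
  [  0.1292    0.1390    0.1414    0.0759    0.0449    0.0591    1.0474]
Total output x = L · d:
  x_0 = 1.1472·40 + 0.1085·35 + 0.1202·71 + 0.0991·22 + 0.0564·92 + 0.1016·73 + 0.1021·54 = 78.5140
  x_1 = 0.1563·40 + 1.0819·35 + 0.1607·71 + 0.1336·22 + 0.1087·92 + 0.1375·73 + 0.0789·54 = 82.7664
  x_2 = 0.0669·40 + 0.0282·35 + 1.1130·71 + 0.0480·22 + 0.0212·92 + 0.0825·73 + 0.0367·54 = 93.6938
  x_3 = 0.1688·40 + 0.0570·35 + 0.1191·71 + 1.1181·22 + 0.1046·92 + 0.0999·73 + 0.0646·54 = 62.2162
  x_4 = 0.1655·40 + 0.0968·35 + 0.1579·71 + 0.0881·22 + 1.0450·92 + 0.0710·73 + 0.1007·54 = 129.9183
  x_5 = 0.0802·40 + 0.0881·35 + 0.1589·71 + 0.0479·22 + 0.0280·92 + 1.0932·73 + 0.0830·54 = 105.4908
  x_6 = 0.1292·40 + 0.1390·35 + 0.1414·71 + 0.0759·22 + 0.0449·92 + 0.0591·73 + 1.0474·54 = 86.7497
Output multipliers (column sums of L):
  Agriculture: 1.9141
  Services: 1.5996
  Electronics: 1.9712
  Manufacturing: 1.6107
  Energy: 1.4088
  Healthcare: 1.6449
  Transport: 1.5133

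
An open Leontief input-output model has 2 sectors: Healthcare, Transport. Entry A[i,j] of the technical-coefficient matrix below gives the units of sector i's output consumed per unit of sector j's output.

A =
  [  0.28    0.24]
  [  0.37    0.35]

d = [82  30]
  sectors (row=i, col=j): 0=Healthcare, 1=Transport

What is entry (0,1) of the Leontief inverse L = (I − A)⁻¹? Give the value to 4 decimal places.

L[0,1] = 0.6329

Form M = I − A:
  [  0.72   -0.24]
  [ -0.37    0.65]
Leontief inverse L = M⁻¹:
  [  1.7141    0.6329]
  [  0.9757    1.8987]
Total output x = L · d:
  x_0 = 1.7141·82 + 0.6329·30 = 159.5464
  x_1 = 0.9757·82 + 1.8987·30 = 136.9726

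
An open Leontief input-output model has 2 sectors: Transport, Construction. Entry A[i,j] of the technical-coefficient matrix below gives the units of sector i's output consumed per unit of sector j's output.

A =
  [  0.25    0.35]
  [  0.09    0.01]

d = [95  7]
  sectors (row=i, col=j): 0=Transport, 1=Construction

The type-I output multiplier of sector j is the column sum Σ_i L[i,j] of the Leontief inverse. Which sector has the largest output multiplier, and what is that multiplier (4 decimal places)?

Construction (1.5471)

Form M = I − A:
  [  0.75   -0.35]
  [ -0.09    0.99]
Leontief inverse L = M⁻¹:
  [  1.3924    0.4923]
  [  0.1266    1.0549]
Total output x = L · d:
  x_0 = 1.3924·95 + 0.4923·7 = 135.7243
  x_1 = 0.1266·95 + 1.0549·7 = 19.4093
Output multipliers (column sums of L):
  Transport: 1.5190
  Construction: 1.5471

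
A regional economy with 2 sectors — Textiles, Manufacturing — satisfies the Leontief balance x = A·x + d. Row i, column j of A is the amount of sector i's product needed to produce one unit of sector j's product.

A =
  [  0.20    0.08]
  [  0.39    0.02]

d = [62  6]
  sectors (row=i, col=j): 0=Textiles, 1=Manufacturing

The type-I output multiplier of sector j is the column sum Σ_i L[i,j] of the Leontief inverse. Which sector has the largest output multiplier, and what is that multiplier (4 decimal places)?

Textiles (1.8199)

Form M = I − A:
  [  0.80   -0.08]
  [ -0.39    0.98]
Leontief inverse L = M⁻¹:
  [  1.3018    0.1063]
  [  0.5181    1.0627]
Total output x = L · d:
  x_0 = 1.3018·62 + 0.1063·6 = 81.3496
  x_1 = 0.5181·62 + 1.0627·6 = 38.4963
Output multipliers (column sums of L):
  Textiles: 1.8199
  Manufacturing: 1.1690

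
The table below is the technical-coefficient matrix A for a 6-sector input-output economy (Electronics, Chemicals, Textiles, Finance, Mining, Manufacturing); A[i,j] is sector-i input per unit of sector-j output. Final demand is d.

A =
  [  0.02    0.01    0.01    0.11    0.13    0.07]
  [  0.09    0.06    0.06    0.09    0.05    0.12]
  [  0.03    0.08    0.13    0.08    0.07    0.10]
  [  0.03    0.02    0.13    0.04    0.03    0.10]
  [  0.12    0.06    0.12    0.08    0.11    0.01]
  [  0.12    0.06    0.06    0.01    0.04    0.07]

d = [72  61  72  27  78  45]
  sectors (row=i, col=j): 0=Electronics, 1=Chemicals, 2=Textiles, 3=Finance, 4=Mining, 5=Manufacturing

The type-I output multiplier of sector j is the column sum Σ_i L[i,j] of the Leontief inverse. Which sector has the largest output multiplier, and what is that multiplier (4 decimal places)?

Textiles (1.8917)

Form M = I − A:
  [  0.98   -0.01   -0.01   -0.11   -0.13   -0.07]
  [ -0.09    0.94   -0.06   -0.09   -0.05   -0.12]
  [ -0.03   -0.08    0.87   -0.08   -0.07   -0.10]
  [ -0.03   -0.02   -0.13    0.96   -0.03   -0.10]
  [ -0.12   -0.06   -0.12   -0.08    0.89   -0.01]
  [ -0.12   -0.06   -0.06   -0.01   -0.04    0.93]
Leontief inverse L = M⁻¹:
  [  1.0652    0.0383    0.0683    0.1469    0.1730    0.1101]
  [  0.1442    1.0974    0.1255    0.1405    0.1055    0.1822]
  [  0.0889    0.1256    1.2085    0.1350    0.1272    0.1687]
  [  0.0705    0.0535    0.1856    1.0777    0.0709    0.1488]
  [  0.1735    0.1019    0.1985    0.1450    1.1786    0.0758]
  [  0.1607    0.0888    0.1054    0.0546    0.0888    1.1170]
Total output x = L · d:
  x_0 = 1.0652·72 + 0.0383·61 + 0.0683·72 + 0.1469·27 + 0.1730·78 + 0.1101·45 = 106.3671
  x_1 = 0.1442·72 + 1.0974·61 + 0.1255·72 + 0.1405·27 + 0.1055·78 + 0.1822·45 = 106.5747
  x_2 = 0.0889·72 + 0.1256·61 + 1.2085·72 + 0.1350·27 + 0.1272·78 + 0.1687·45 = 122.2302
  x_3 = 0.0705·72 + 0.0535·61 + 0.1856·72 + 1.0777·27 + 0.0709·78 + 0.1488·45 = 63.0248
  x_4 = 0.1735·72 + 0.1019·61 + 0.1985·72 + 0.1450·27 + 1.1786·78 + 0.0758·45 = 132.2478
  x_5 = 0.1607·72 + 0.0888·61 + 0.1054·72 + 0.0546·27 + 0.0888·78 + 1.1170·45 = 83.2392
Output multipliers (column sums of L):
  Electronics: 1.7029
  Chemicals: 1.5055
  Textiles: 1.8917
  Finance: 1.6997
  Mining: 1.7440
  Manufacturing: 1.8026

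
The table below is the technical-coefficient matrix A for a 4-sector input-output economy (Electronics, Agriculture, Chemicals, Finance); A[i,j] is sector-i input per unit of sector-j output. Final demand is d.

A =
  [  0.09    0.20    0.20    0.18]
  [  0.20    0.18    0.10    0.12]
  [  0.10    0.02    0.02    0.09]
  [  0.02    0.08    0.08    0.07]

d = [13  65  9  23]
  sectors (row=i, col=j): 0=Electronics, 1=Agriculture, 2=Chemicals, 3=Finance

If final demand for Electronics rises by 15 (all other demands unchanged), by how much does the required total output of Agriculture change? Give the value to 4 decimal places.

Form M = I − A:
  [  0.91   -0.20   -0.20   -0.18]
  [ -0.20    0.82   -0.10   -0.12]
  [ -0.10   -0.02    0.98   -0.09]
  [ -0.02   -0.08   -0.08    0.93]
Leontief inverse L = M⁻¹:
  [  1.2126    0.3332    0.3066    0.3074]
  [  0.3220    1.3284    0.2221    0.2552]
  [  0.1363    0.0728    1.0670    0.1390]
  [  0.0655    0.1277    0.1175    1.1158]
Total output x = L · d:
  x_0 = 1.2126·13 + 0.3332·65 + 0.3066·9 + 0.3074·23 = 47.2505
  x_1 = 0.3220·13 + 1.3284·65 + 0.2221·9 + 0.2552·23 = 98.3970
  x_2 = 0.1363·13 + 0.0728·65 + 1.0670·9 + 0.1390·23 = 19.3077
  x_3 = 0.0655·13 + 0.1277·65 + 0.1175·9 + 1.1158·23 = 35.8725
Δx_1 = L[1,0] · Δd_0 = 0.3220 · 15 = 4.8294

4.8294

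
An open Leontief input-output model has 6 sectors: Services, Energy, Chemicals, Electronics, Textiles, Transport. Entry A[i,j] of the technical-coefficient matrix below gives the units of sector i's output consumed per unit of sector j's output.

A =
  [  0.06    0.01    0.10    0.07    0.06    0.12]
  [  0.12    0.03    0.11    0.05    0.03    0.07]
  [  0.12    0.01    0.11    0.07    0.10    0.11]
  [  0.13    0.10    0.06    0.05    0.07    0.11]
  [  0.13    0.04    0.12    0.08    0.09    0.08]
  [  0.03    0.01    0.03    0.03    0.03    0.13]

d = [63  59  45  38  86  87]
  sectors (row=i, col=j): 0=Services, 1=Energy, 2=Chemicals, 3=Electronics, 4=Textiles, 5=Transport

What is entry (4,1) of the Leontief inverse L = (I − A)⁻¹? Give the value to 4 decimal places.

Form M = I − A:
  [  0.94   -0.01   -0.10   -0.07   -0.06   -0.12]
  [ -0.12    0.97   -0.11   -0.05   -0.03   -0.07]
  [ -0.12   -0.01    0.89   -0.07   -0.10   -0.11]
  [ -0.13   -0.10   -0.06    0.95   -0.07   -0.11]
  [ -0.13   -0.04   -0.12   -0.08    0.91   -0.08]
  [ -0.03   -0.01   -0.03   -0.03   -0.03    0.87]
Leontief inverse L = M⁻¹:
  [  1.1250    0.0313    0.1592    0.1117    0.1079    0.2019]
  [  0.1843    1.0489    0.1722    0.0928    0.0777    0.1505]
  [  0.2026    0.0360    1.1882    0.1247    0.1617    0.2117]
  [  0.2096    0.1244    0.1370    1.1017    0.1245    0.2070]
  [  0.2195    0.0681    0.2043    0.1379    1.1548    0.1852]
  [  0.0627    0.0210    0.0602    0.0520    0.0543    1.1789]
Total output x = L · d:
  x_0 = 1.1250·63 + 0.0313·59 + 0.1592·45 + 0.1117·38 + 0.1079·86 + 0.2019·87 = 110.9720
  x_1 = 0.1843·63 + 1.0489·59 + 0.1722·45 + 0.0928·38 + 0.0777·86 + 0.1505·87 = 104.5429
  x_2 = 0.2026·63 + 0.0360·59 + 1.1882·45 + 0.1247·38 + 0.1617·86 + 0.2117·87 = 105.4216
  x_3 = 0.2096·63 + 0.1244·59 + 0.1370·45 + 1.1017·38 + 0.1245·86 + 0.2070·87 = 97.2921
  x_4 = 0.2195·63 + 0.0681·59 + 0.2043·45 + 0.1379·38 + 1.1548·86 + 0.1852·87 = 147.7044
  x_5 = 0.0627·63 + 0.0210·59 + 0.0602·45 + 0.0520·38 + 0.0543·86 + 1.1789·87 = 117.1116

L[4,1] = 0.0681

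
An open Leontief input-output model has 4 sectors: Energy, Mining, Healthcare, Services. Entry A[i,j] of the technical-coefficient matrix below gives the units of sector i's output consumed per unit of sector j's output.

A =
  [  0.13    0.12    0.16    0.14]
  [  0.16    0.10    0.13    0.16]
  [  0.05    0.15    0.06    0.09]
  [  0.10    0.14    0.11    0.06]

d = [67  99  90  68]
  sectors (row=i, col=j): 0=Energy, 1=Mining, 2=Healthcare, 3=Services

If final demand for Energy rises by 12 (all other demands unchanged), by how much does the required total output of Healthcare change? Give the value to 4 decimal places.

Form M = I − A:
  [  0.87   -0.12   -0.16   -0.14]
  [ -0.16    0.90   -0.13   -0.16]
  [ -0.05   -0.15    0.94   -0.09]
  [ -0.10   -0.14   -0.11    0.94]
Leontief inverse L = M⁻¹:
  [  1.2406    0.2508    0.2756    0.2538]
  [  0.2723    1.2315    0.2487    0.2740]
  [  0.1274    0.2326    1.1373    0.1674]
  [  0.1874    0.2373    0.1994    1.1512]
Total output x = L · d:
  x_0 = 1.2406·67 + 0.2508·99 + 0.2756·90 + 0.2538·68 = 150.0102
  x_1 = 0.2723·67 + 1.2315·99 + 0.2487·90 + 0.2740·68 = 181.1737
  x_2 = 0.1274·67 + 0.2326·99 + 1.1373·90 + 0.1674·68 = 145.3003
  x_3 = 0.1874·67 + 0.2373·99 + 0.1994·90 + 1.1512·68 = 132.2855
Δx_2 = L[2,0] · Δd_0 = 0.1274 · 12 = 1.5286

1.5286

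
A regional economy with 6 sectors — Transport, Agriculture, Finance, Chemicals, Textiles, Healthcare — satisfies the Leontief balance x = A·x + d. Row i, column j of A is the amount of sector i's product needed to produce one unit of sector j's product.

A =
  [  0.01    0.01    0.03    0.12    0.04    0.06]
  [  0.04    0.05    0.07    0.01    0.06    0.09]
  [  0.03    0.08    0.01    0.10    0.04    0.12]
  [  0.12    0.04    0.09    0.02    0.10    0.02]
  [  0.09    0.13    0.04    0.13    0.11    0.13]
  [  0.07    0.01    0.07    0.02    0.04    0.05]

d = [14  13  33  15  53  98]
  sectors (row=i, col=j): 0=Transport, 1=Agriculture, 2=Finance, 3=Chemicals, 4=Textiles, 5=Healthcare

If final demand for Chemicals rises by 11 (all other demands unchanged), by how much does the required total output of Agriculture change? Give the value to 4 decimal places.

0.4833

Form M = I − A:
  [  0.99   -0.01   -0.03   -0.12   -0.04   -0.06]
  [ -0.04    0.95   -0.07   -0.01   -0.06   -0.09]
  [ -0.03   -0.08    0.99   -0.10   -0.04   -0.12]
  [ -0.12   -0.04   -0.09    0.98   -0.10   -0.02]
  [ -0.09   -0.13   -0.04   -0.13    0.89   -0.13]
  [ -0.07   -0.01   -0.07   -0.02   -0.04    0.95]
Leontief inverse L = M⁻¹:
  [  1.0436    0.0326    0.0563    0.1452    0.0720    0.0890]
  [  0.0693    1.0771    0.0952    0.0439    0.0909    0.1318]
  [  0.0703    0.1068    1.0462    0.1302    0.0792    0.1603]
  [  0.1548    0.0769    0.1186    1.0725    0.1413    0.0739]
  [  0.1549    0.1812    0.0969    0.1911    1.1778    0.2044]
  [  0.0926    0.0309    0.0888    0.0514    0.0647    1.0826]
Total output x = L · d:
  x_0 = 1.0436·14 + 0.0326·13 + 0.0563·33 + 0.1452·15 + 0.0720·53 + 0.0890·98 = 31.6088
  x_1 = 0.0693·14 + 1.0771·13 + 0.0952·33 + 0.0439·15 + 0.0909·53 + 0.1318·98 = 36.5068
  x_2 = 0.0703·14 + 0.1068·13 + 1.0462·33 + 0.1302·15 + 0.0792·53 + 0.1603·98 = 58.7582
  x_3 = 0.1548·14 + 0.0769·13 + 0.1186·33 + 1.0725·15 + 0.1413·53 + 0.0739·98 = 37.9021
  x_4 = 0.1549·14 + 0.1812·13 + 0.0969·33 + 0.1911·15 + 1.1778·53 + 0.2044·98 = 93.0420
  x_5 = 0.0926·14 + 0.0309·13 + 0.0888·33 + 0.0514·15 + 0.0647·53 + 1.0826·98 = 114.9163
Δx_1 = L[1,3] · Δd_3 = 0.0439 · 11 = 0.4833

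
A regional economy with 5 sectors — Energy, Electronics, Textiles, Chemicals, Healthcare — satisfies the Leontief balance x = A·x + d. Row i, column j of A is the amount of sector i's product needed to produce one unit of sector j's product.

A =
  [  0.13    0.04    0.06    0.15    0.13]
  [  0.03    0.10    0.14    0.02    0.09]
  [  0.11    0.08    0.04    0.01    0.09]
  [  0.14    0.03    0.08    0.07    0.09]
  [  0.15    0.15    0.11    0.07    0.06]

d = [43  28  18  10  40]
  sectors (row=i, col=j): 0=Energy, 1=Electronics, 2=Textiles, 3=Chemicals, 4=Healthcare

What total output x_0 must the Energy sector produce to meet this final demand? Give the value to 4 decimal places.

Form M = I − A:
  [  0.87   -0.04   -0.06   -0.15   -0.13]
  [ -0.03    0.90   -0.14   -0.02   -0.09]
  [ -0.11   -0.08    0.96   -0.01   -0.09]
  [ -0.14   -0.03   -0.08    0.93   -0.09]
  [ -0.15   -0.15   -0.11   -0.07    0.94]
Leontief inverse L = M⁻¹:
  [  1.2435    0.1110    0.1371    0.2207    0.2169]
  [  0.0993    1.1596    0.1969    0.0543    0.1488]
  [  0.1768    0.1313    1.0932    0.0541    0.1469]
  [  0.2300    0.0871    0.1396    1.1279    0.1615]
  [  0.2521    0.2246    0.1916    0.1342    1.1514]
Total output x = L · d:
  x_0 = 1.2435·43 + 0.1110·28 + 0.1371·18 + 0.2207·10 + 0.2169·40 = 69.9283
  x_1 = 0.0993·43 + 1.1596·28 + 0.1969·18 + 0.0543·10 + 0.1488·40 = 46.7773
  x_2 = 0.1768·43 + 0.1313·28 + 1.0932·18 + 0.0541·10 + 0.1469·40 = 37.3729
  x_3 = 0.2300·43 + 0.0871·28 + 0.1396·18 + 1.1279·10 + 0.1615·40 = 32.5817
  x_4 = 0.2521·43 + 0.2246·28 + 0.1916·18 + 0.1342·10 + 1.1514·40 = 67.9761

69.9283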